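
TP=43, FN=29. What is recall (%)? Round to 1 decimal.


Recall = TP / (TP + FN) * 100
= 43 / (43 + 29)
= 43 / 72
= 0.5972
= 59.7%

59.7


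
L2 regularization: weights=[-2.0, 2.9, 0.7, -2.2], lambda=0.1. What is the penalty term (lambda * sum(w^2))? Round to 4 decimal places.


Squaring each weight:
(-2.0)^2 = 4.0
2.9^2 = 8.41
0.7^2 = 0.49
(-2.2)^2 = 4.84
Sum of squares = 17.74
Penalty = 0.1 * 17.74 = 1.7740

1.7740


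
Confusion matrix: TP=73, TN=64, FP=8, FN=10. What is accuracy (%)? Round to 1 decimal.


Accuracy = (TP + TN) / (TP + TN + FP + FN) * 100
= (73 + 64) / (73 + 64 + 8 + 10)
= 137 / 155
= 0.8839
= 88.4%

88.4


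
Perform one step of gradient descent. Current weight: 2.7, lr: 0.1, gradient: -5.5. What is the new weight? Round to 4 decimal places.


w_new = w_old - lr * gradient
= 2.7 - 0.1 * -5.5
= 2.7 - (-0.55)
= 3.2500

3.2500


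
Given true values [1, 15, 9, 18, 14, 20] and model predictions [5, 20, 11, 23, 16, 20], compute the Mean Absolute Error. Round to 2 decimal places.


Absolute errors: [4, 5, 2, 5, 2, 0]
Sum of absolute errors = 18
MAE = 18 / 6 = 3.00

3.00


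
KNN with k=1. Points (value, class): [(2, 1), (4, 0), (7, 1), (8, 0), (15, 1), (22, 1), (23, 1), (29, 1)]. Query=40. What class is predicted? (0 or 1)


Distances from query 40:
Point 29 (class 1): distance = 11
K=1 nearest neighbors: classes = [1]
Votes for class 1: 1 / 1
Majority vote => class 1

1


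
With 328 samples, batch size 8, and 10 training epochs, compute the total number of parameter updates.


Iterations per epoch = 328 / 8 = 41
Total updates = iterations_per_epoch * epochs
= 41 * 10
= 410

410


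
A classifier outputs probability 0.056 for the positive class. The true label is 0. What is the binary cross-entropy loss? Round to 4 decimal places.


For y=0: Loss = -log(1-p)
= -log(1 - 0.056)
= -log(0.944)
= -(-0.0576)
= 0.0576

0.0576


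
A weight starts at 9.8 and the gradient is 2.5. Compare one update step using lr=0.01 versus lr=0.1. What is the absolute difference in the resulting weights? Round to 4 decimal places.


With lr=0.01: w_new = 9.8 - 0.01 * 2.5 = 9.775
With lr=0.1: w_new = 9.8 - 0.1 * 2.5 = 9.55
Absolute difference = |9.775 - 9.55|
= 0.2250

0.2250


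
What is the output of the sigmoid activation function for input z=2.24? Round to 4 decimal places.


sigmoid(z) = 1 / (1 + exp(-z))
exp(-(2.24)) = exp(-2.24) = 0.1065
1 + 0.1065 = 1.1065
1 / 1.1065 = 0.9038

0.9038


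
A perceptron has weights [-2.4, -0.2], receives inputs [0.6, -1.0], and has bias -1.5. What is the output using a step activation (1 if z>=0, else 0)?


z = w . x + b
= -2.4*0.6 + -0.2*-1.0 + -1.5
= -1.44 + 0.2 + -1.5
= -1.24 + -1.5
= -2.74
Since z = -2.74 < 0, output = 0

0


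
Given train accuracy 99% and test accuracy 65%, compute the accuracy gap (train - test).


Gap = train_accuracy - test_accuracy
= 99 - 65
= 34%
This large gap strongly indicates overfitting.

34


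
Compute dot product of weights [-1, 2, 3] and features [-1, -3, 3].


Element-wise products:
-1 * -1 = 1
2 * -3 = -6
3 * 3 = 9
Sum = 1 + -6 + 9
= 4

4


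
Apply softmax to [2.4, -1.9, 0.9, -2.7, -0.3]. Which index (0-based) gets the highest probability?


Softmax is a monotonic transformation, so it preserves the argmax.
We need to find the index of the maximum logit.
Index 0: 2.4
Index 1: -1.9
Index 2: 0.9
Index 3: -2.7
Index 4: -0.3
Maximum logit = 2.4 at index 0

0


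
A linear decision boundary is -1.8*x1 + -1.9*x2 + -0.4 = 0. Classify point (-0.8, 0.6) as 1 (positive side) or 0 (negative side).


Compute -1.8 * -0.8 + -1.9 * 0.6 + -0.4
= 1.44 + -1.14 + -0.4
= -0.1
Since -0.1 < 0, the point is on the negative side.

0


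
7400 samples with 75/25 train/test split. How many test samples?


Train samples = 7400 * 75% = 5550
Test samples = 7400 - 5550
= 1850

1850


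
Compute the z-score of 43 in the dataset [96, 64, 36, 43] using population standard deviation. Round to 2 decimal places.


Mean = (96 + 64 + 36 + 43) / 4 = 59.75
Variance = sum((x_i - mean)^2) / n = 544.1875
Std = sqrt(544.1875) = 23.3278
Z = (x - mean) / std
= (43 - 59.75) / 23.3278
= -16.75 / 23.3278
= -0.72

-0.72


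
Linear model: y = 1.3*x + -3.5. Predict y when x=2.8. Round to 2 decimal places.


y = 1.3 * 2.8 + (-3.5)
= 3.64 + (-3.5)
= 0.14

0.14


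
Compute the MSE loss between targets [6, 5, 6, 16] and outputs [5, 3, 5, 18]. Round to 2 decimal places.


Differences: [1, 2, 1, -2]
Squared errors: [1, 4, 1, 4]
Sum of squared errors = 10
MSE = 10 / 4 = 2.50

2.50


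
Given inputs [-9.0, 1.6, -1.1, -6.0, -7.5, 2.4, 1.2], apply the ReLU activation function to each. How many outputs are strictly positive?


ReLU(x) = max(0, x) for each element:
ReLU(-9.0) = 0
ReLU(1.6) = 1.6
ReLU(-1.1) = 0
ReLU(-6.0) = 0
ReLU(-7.5) = 0
ReLU(2.4) = 2.4
ReLU(1.2) = 1.2
Active neurons (>0): 3

3


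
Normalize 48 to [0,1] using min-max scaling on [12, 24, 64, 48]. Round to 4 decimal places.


Min = 12, Max = 64
Range = 64 - 12 = 52
Scaled = (x - min) / (max - min)
= (48 - 12) / 52
= 36 / 52
= 0.6923

0.6923


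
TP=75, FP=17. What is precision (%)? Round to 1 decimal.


Precision = TP / (TP + FP) * 100
= 75 / (75 + 17)
= 75 / 92
= 0.8152
= 81.5%

81.5


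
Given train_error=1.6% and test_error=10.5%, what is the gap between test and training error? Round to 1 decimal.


Generalization gap = test_error - train_error
= 10.5 - 1.6
= 8.9%
A moderate gap.

8.9


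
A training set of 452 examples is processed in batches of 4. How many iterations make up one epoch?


Iterations per epoch = dataset_size / batch_size
= 452 / 4
= 113

113


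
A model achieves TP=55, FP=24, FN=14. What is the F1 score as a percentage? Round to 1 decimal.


Precision = TP / (TP + FP) = 55 / 79 = 0.6962
Recall = TP / (TP + FN) = 55 / 69 = 0.7971
F1 = 2 * P * R / (P + R)
= 2 * 0.6962 * 0.7971 / (0.6962 + 0.7971)
= 1.1099 / 1.4933
= 0.7432
As percentage: 74.3%

74.3


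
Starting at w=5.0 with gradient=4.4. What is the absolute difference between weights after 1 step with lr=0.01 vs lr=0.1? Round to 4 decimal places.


With lr=0.01: w_new = 5.0 - 0.01 * 4.4 = 4.956
With lr=0.1: w_new = 5.0 - 0.1 * 4.4 = 4.56
Absolute difference = |4.956 - 4.56|
= 0.3960

0.3960


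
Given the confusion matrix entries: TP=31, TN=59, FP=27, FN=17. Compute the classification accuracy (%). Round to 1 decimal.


Accuracy = (TP + TN) / (TP + TN + FP + FN) * 100
= (31 + 59) / (31 + 59 + 27 + 17)
= 90 / 134
= 0.6716
= 67.2%

67.2


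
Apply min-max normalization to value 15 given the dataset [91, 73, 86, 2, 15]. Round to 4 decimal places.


Min = 2, Max = 91
Range = 91 - 2 = 89
Scaled = (x - min) / (max - min)
= (15 - 2) / 89
= 13 / 89
= 0.1461

0.1461


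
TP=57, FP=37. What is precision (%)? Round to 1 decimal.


Precision = TP / (TP + FP) * 100
= 57 / (57 + 37)
= 57 / 94
= 0.6064
= 60.6%

60.6


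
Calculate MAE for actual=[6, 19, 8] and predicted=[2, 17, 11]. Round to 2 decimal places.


Absolute errors: [4, 2, 3]
Sum of absolute errors = 9
MAE = 9 / 3 = 3.00

3.00


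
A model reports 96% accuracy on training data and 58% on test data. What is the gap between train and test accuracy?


Gap = train_accuracy - test_accuracy
= 96 - 58
= 38%
This large gap strongly indicates overfitting.

38


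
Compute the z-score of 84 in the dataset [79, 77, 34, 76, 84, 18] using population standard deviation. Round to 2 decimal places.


Mean = (79 + 77 + 34 + 76 + 84 + 18) / 6 = 61.3333
Variance = sum((x_i - mean)^2) / n = 651.8889
Std = sqrt(651.8889) = 25.5321
Z = (x - mean) / std
= (84 - 61.3333) / 25.5321
= 22.6667 / 25.5321
= 0.89

0.89


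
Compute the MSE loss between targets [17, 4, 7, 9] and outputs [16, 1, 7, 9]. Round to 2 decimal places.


Differences: [1, 3, 0, 0]
Squared errors: [1, 9, 0, 0]
Sum of squared errors = 10
MSE = 10 / 4 = 2.50

2.50


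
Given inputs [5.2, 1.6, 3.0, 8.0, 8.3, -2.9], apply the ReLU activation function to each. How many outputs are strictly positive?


ReLU(x) = max(0, x) for each element:
ReLU(5.2) = 5.2
ReLU(1.6) = 1.6
ReLU(3.0) = 3.0
ReLU(8.0) = 8.0
ReLU(8.3) = 8.3
ReLU(-2.9) = 0
Active neurons (>0): 5

5


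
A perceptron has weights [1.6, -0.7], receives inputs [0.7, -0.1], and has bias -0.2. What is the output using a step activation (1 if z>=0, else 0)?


z = w . x + b
= 1.6*0.7 + -0.7*-0.1 + -0.2
= 1.12 + 0.07 + -0.2
= 1.19 + -0.2
= 0.99
Since z = 0.99 >= 0, output = 1

1


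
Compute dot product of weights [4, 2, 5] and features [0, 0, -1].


Element-wise products:
4 * 0 = 0
2 * 0 = 0
5 * -1 = -5
Sum = 0 + 0 + -5
= -5

-5


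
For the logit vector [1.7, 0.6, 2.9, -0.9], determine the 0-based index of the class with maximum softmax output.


Softmax is a monotonic transformation, so it preserves the argmax.
We need to find the index of the maximum logit.
Index 0: 1.7
Index 1: 0.6
Index 2: 2.9
Index 3: -0.9
Maximum logit = 2.9 at index 2

2


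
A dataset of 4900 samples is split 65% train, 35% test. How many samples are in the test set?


Train samples = 4900 * 65% = 3185
Test samples = 4900 - 3185
= 1715

1715


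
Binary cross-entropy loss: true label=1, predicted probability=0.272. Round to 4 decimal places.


For y=1: Loss = -log(p)
= -log(0.272)
= -(-1.302)
= 1.3020

1.3020


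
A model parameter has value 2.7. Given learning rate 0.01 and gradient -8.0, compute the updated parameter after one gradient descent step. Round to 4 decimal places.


w_new = w_old - lr * gradient
= 2.7 - 0.01 * -8.0
= 2.7 - (-0.08)
= 2.7800

2.7800


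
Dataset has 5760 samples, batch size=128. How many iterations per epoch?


Iterations per epoch = dataset_size / batch_size
= 5760 / 128
= 45

45


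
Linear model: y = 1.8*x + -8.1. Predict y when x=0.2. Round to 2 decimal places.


y = 1.8 * 0.2 + (-8.1)
= 0.36 + (-8.1)
= -7.74

-7.74


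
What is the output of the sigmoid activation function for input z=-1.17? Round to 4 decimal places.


sigmoid(z) = 1 / (1 + exp(-z))
exp(-(-1.17)) = exp(1.17) = 3.222
1 + 3.222 = 4.222
1 / 4.222 = 0.2369

0.2369


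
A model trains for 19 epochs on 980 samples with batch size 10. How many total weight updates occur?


Iterations per epoch = 980 / 10 = 98
Total updates = iterations_per_epoch * epochs
= 98 * 19
= 1862

1862


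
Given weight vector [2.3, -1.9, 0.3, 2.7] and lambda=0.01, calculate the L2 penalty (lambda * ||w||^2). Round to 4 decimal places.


Squaring each weight:
2.3^2 = 5.29
(-1.9)^2 = 3.61
0.3^2 = 0.09
2.7^2 = 7.29
Sum of squares = 16.28
Penalty = 0.01 * 16.28 = 0.1628

0.1628


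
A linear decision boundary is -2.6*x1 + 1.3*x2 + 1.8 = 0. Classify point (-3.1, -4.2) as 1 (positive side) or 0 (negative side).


Compute -2.6 * -3.1 + 1.3 * -4.2 + 1.8
= 8.06 + -5.46 + 1.8
= 4.4
Since 4.4 >= 0, the point is on the positive side.

1


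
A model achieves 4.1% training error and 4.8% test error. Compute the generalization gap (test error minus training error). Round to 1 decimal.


Generalization gap = test_error - train_error
= 4.8 - 4.1
= 0.7%
A small gap suggests good generalization.

0.7


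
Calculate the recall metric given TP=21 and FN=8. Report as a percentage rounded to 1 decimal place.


Recall = TP / (TP + FN) * 100
= 21 / (21 + 8)
= 21 / 29
= 0.7241
= 72.4%

72.4


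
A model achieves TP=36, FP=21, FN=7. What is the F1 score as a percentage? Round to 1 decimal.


Precision = TP / (TP + FP) = 36 / 57 = 0.6316
Recall = TP / (TP + FN) = 36 / 43 = 0.8372
F1 = 2 * P * R / (P + R)
= 2 * 0.6316 * 0.8372 / (0.6316 + 0.8372)
= 1.0575 / 1.4688
= 0.72
As percentage: 72.0%

72.0


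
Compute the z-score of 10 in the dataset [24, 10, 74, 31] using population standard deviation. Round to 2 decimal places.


Mean = (24 + 10 + 74 + 31) / 4 = 34.75
Variance = sum((x_i - mean)^2) / n = 570.6875
Std = sqrt(570.6875) = 23.8891
Z = (x - mean) / std
= (10 - 34.75) / 23.8891
= -24.75 / 23.8891
= -1.04

-1.04


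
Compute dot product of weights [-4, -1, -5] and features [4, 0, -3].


Element-wise products:
-4 * 4 = -16
-1 * 0 = 0
-5 * -3 = 15
Sum = -16 + 0 + 15
= -1

-1


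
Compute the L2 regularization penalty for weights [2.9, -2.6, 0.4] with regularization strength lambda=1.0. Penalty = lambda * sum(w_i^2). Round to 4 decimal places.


Squaring each weight:
2.9^2 = 8.41
(-2.6)^2 = 6.76
0.4^2 = 0.16
Sum of squares = 15.33
Penalty = 1.0 * 15.33 = 15.3300

15.3300


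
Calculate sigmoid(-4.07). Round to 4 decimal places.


sigmoid(z) = 1 / (1 + exp(-z))
exp(-(-4.07)) = exp(4.07) = 58.557
1 + 58.557 = 59.557
1 / 59.557 = 0.0168

0.0168


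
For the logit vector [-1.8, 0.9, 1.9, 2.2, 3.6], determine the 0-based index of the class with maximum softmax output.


Softmax is a monotonic transformation, so it preserves the argmax.
We need to find the index of the maximum logit.
Index 0: -1.8
Index 1: 0.9
Index 2: 1.9
Index 3: 2.2
Index 4: 3.6
Maximum logit = 3.6 at index 4

4


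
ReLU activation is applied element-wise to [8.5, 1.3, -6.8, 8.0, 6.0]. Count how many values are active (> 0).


ReLU(x) = max(0, x) for each element:
ReLU(8.5) = 8.5
ReLU(1.3) = 1.3
ReLU(-6.8) = 0
ReLU(8.0) = 8.0
ReLU(6.0) = 6.0
Active neurons (>0): 4

4


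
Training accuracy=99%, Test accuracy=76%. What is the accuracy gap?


Gap = train_accuracy - test_accuracy
= 99 - 76
= 23%
This large gap strongly indicates overfitting.

23


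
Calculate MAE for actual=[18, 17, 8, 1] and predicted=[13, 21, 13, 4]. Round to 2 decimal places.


Absolute errors: [5, 4, 5, 3]
Sum of absolute errors = 17
MAE = 17 / 4 = 4.25

4.25


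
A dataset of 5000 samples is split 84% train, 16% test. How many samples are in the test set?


Train samples = 5000 * 84% = 4200
Test samples = 5000 - 4200
= 800

800


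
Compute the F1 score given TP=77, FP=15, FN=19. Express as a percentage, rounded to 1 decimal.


Precision = TP / (TP + FP) = 77 / 92 = 0.837
Recall = TP / (TP + FN) = 77 / 96 = 0.8021
F1 = 2 * P * R / (P + R)
= 2 * 0.837 * 0.8021 / (0.837 + 0.8021)
= 1.3426 / 1.639
= 0.8191
As percentage: 81.9%

81.9


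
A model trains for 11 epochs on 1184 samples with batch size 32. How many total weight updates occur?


Iterations per epoch = 1184 / 32 = 37
Total updates = iterations_per_epoch * epochs
= 37 * 11
= 407

407


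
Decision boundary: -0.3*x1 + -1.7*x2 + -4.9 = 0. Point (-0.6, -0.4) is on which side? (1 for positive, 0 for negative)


Compute -0.3 * -0.6 + -1.7 * -0.4 + -4.9
= 0.18 + 0.68 + -4.9
= -4.04
Since -4.04 < 0, the point is on the negative side.

0


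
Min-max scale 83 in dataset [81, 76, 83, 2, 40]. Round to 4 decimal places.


Min = 2, Max = 83
Range = 83 - 2 = 81
Scaled = (x - min) / (max - min)
= (83 - 2) / 81
= 81 / 81
= 1.0000

1.0000


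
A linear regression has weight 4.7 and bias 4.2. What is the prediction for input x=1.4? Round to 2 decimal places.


y = 4.7 * 1.4 + (4.2)
= 6.58 + (4.2)
= 10.78

10.78


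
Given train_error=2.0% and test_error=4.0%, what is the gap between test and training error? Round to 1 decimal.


Generalization gap = test_error - train_error
= 4.0 - 2.0
= 2.0%
A moderate gap.

2.0


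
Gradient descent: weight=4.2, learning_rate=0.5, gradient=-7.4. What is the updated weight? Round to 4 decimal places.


w_new = w_old - lr * gradient
= 4.2 - 0.5 * -7.4
= 4.2 - (-3.7)
= 7.9000

7.9000


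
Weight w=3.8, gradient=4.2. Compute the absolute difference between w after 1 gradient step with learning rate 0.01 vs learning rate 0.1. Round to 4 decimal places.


With lr=0.01: w_new = 3.8 - 0.01 * 4.2 = 3.758
With lr=0.1: w_new = 3.8 - 0.1 * 4.2 = 3.38
Absolute difference = |3.758 - 3.38|
= 0.3780

0.3780


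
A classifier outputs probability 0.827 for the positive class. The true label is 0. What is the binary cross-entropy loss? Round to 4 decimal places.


For y=0: Loss = -log(1-p)
= -log(1 - 0.827)
= -log(0.173)
= -(-1.7545)
= 1.7545

1.7545


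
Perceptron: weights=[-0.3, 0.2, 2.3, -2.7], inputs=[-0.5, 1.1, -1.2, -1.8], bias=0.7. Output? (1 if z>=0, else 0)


z = w . x + b
= -0.3*-0.5 + 0.2*1.1 + 2.3*-1.2 + -2.7*-1.8 + 0.7
= 0.15 + 0.22 + -2.76 + 4.86 + 0.7
= 2.47 + 0.7
= 3.17
Since z = 3.17 >= 0, output = 1

1


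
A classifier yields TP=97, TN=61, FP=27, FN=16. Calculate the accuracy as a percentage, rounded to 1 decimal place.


Accuracy = (TP + TN) / (TP + TN + FP + FN) * 100
= (97 + 61) / (97 + 61 + 27 + 16)
= 158 / 201
= 0.7861
= 78.6%

78.6


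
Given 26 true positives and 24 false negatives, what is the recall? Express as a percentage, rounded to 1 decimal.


Recall = TP / (TP + FN) * 100
= 26 / (26 + 24)
= 26 / 50
= 0.52
= 52.0%

52.0


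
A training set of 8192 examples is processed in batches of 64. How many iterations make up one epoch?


Iterations per epoch = dataset_size / batch_size
= 8192 / 64
= 128

128


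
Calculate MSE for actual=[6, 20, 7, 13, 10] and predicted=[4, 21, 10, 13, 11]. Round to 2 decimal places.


Differences: [2, -1, -3, 0, -1]
Squared errors: [4, 1, 9, 0, 1]
Sum of squared errors = 15
MSE = 15 / 5 = 3.00

3.00


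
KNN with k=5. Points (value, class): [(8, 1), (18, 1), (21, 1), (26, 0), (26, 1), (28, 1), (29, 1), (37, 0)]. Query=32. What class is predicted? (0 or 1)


Distances from query 32:
Point 29 (class 1): distance = 3
Point 28 (class 1): distance = 4
Point 37 (class 0): distance = 5
Point 26 (class 0): distance = 6
Point 26 (class 1): distance = 6
K=5 nearest neighbors: classes = [1, 1, 0, 0, 1]
Votes for class 1: 3 / 5
Majority vote => class 1

1


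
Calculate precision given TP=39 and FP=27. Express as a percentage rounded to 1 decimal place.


Precision = TP / (TP + FP) * 100
= 39 / (39 + 27)
= 39 / 66
= 0.5909
= 59.1%

59.1


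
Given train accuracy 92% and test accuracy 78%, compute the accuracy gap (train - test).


Gap = train_accuracy - test_accuracy
= 92 - 78
= 14%
This gap suggests the model is overfitting.

14


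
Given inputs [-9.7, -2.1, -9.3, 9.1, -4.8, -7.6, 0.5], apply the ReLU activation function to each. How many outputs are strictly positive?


ReLU(x) = max(0, x) for each element:
ReLU(-9.7) = 0
ReLU(-2.1) = 0
ReLU(-9.3) = 0
ReLU(9.1) = 9.1
ReLU(-4.8) = 0
ReLU(-7.6) = 0
ReLU(0.5) = 0.5
Active neurons (>0): 2

2


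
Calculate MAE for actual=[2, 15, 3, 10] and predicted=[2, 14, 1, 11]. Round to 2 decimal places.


Absolute errors: [0, 1, 2, 1]
Sum of absolute errors = 4
MAE = 4 / 4 = 1.00

1.00


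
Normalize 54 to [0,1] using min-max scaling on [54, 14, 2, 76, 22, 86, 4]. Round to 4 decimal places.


Min = 2, Max = 86
Range = 86 - 2 = 84
Scaled = (x - min) / (max - min)
= (54 - 2) / 84
= 52 / 84
= 0.6190

0.6190


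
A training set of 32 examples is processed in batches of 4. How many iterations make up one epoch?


Iterations per epoch = dataset_size / batch_size
= 32 / 4
= 8

8


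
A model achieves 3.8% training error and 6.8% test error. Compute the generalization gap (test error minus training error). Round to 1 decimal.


Generalization gap = test_error - train_error
= 6.8 - 3.8
= 3.0%
A moderate gap.

3.0


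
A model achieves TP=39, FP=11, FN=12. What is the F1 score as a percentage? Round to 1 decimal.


Precision = TP / (TP + FP) = 39 / 50 = 0.78
Recall = TP / (TP + FN) = 39 / 51 = 0.7647
F1 = 2 * P * R / (P + R)
= 2 * 0.78 * 0.7647 / (0.78 + 0.7647)
= 1.1929 / 1.5447
= 0.7723
As percentage: 77.2%

77.2


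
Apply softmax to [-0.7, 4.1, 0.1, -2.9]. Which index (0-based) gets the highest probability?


Softmax is a monotonic transformation, so it preserves the argmax.
We need to find the index of the maximum logit.
Index 0: -0.7
Index 1: 4.1
Index 2: 0.1
Index 3: -2.9
Maximum logit = 4.1 at index 1

1


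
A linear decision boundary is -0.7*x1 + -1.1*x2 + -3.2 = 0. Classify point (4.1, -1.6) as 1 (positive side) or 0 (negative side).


Compute -0.7 * 4.1 + -1.1 * -1.6 + -3.2
= -2.87 + 1.76 + -3.2
= -4.31
Since -4.31 < 0, the point is on the negative side.

0


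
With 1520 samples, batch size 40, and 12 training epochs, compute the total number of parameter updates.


Iterations per epoch = 1520 / 40 = 38
Total updates = iterations_per_epoch * epochs
= 38 * 12
= 456

456


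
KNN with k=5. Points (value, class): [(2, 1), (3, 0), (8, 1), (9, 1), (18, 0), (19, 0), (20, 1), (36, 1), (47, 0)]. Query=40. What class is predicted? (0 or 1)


Distances from query 40:
Point 36 (class 1): distance = 4
Point 47 (class 0): distance = 7
Point 20 (class 1): distance = 20
Point 19 (class 0): distance = 21
Point 18 (class 0): distance = 22
K=5 nearest neighbors: classes = [1, 0, 1, 0, 0]
Votes for class 1: 2 / 5
Majority vote => class 0

0


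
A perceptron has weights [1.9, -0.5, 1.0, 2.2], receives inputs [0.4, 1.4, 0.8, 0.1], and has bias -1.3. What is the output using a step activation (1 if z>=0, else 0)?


z = w . x + b
= 1.9*0.4 + -0.5*1.4 + 1.0*0.8 + 2.2*0.1 + -1.3
= 0.76 + -0.7 + 0.8 + 0.22 + -1.3
= 1.08 + -1.3
= -0.22
Since z = -0.22 < 0, output = 0

0


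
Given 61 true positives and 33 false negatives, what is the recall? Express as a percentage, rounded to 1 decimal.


Recall = TP / (TP + FN) * 100
= 61 / (61 + 33)
= 61 / 94
= 0.6489
= 64.9%

64.9


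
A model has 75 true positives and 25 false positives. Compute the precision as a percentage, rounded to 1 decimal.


Precision = TP / (TP + FP) * 100
= 75 / (75 + 25)
= 75 / 100
= 0.75
= 75.0%

75.0


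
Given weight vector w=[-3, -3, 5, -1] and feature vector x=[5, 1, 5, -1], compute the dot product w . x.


Element-wise products:
-3 * 5 = -15
-3 * 1 = -3
5 * 5 = 25
-1 * -1 = 1
Sum = -15 + -3 + 25 + 1
= 8

8


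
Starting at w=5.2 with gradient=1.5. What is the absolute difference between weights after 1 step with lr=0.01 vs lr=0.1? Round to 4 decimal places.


With lr=0.01: w_new = 5.2 - 0.01 * 1.5 = 5.185
With lr=0.1: w_new = 5.2 - 0.1 * 1.5 = 5.05
Absolute difference = |5.185 - 5.05|
= 0.1350

0.1350


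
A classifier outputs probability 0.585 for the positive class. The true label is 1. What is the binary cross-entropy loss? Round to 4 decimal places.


For y=1: Loss = -log(p)
= -log(0.585)
= -(-0.5361)
= 0.5361

0.5361


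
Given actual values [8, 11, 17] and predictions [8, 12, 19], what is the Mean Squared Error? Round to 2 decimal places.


Differences: [0, -1, -2]
Squared errors: [0, 1, 4]
Sum of squared errors = 5
MSE = 5 / 3 = 1.67

1.67


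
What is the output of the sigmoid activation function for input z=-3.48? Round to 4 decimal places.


sigmoid(z) = 1 / (1 + exp(-z))
exp(-(-3.48)) = exp(3.48) = 32.4597
1 + 32.4597 = 33.4597
1 / 33.4597 = 0.0299

0.0299


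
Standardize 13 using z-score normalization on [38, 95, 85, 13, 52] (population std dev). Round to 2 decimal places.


Mean = (38 + 95 + 85 + 13 + 52) / 5 = 56.6
Variance = sum((x_i - mean)^2) / n = 909.84
Std = sqrt(909.84) = 30.1636
Z = (x - mean) / std
= (13 - 56.6) / 30.1636
= -43.6 / 30.1636
= -1.45

-1.45


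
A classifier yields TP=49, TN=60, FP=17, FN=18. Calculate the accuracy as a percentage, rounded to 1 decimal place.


Accuracy = (TP + TN) / (TP + TN + FP + FN) * 100
= (49 + 60) / (49 + 60 + 17 + 18)
= 109 / 144
= 0.7569
= 75.7%

75.7


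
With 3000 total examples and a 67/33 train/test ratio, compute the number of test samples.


Train samples = 3000 * 67% = 2010
Test samples = 3000 - 2010
= 990

990


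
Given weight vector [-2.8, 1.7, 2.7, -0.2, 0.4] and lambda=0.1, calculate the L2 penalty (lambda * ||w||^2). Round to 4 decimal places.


Squaring each weight:
(-2.8)^2 = 7.84
1.7^2 = 2.89
2.7^2 = 7.29
(-0.2)^2 = 0.04
0.4^2 = 0.16
Sum of squares = 18.22
Penalty = 0.1 * 18.22 = 1.8220

1.8220


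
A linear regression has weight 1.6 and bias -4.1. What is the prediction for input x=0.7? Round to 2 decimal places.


y = 1.6 * 0.7 + (-4.1)
= 1.12 + (-4.1)
= -2.98

-2.98


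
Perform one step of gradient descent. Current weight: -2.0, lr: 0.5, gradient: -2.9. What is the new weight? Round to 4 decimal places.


w_new = w_old - lr * gradient
= -2.0 - 0.5 * -2.9
= -2.0 - (-1.45)
= -0.5500

-0.5500


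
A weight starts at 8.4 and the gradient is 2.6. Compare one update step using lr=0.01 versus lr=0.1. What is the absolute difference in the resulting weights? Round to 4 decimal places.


With lr=0.01: w_new = 8.4 - 0.01 * 2.6 = 8.374
With lr=0.1: w_new = 8.4 - 0.1 * 2.6 = 8.14
Absolute difference = |8.374 - 8.14|
= 0.2340

0.2340


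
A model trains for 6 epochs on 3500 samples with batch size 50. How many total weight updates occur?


Iterations per epoch = 3500 / 50 = 70
Total updates = iterations_per_epoch * epochs
= 70 * 6
= 420

420


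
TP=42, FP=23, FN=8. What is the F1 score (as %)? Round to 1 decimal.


Precision = TP / (TP + FP) = 42 / 65 = 0.6462
Recall = TP / (TP + FN) = 42 / 50 = 0.84
F1 = 2 * P * R / (P + R)
= 2 * 0.6462 * 0.84 / (0.6462 + 0.84)
= 1.0855 / 1.4862
= 0.7304
As percentage: 73.0%

73.0


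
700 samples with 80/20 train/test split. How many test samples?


Train samples = 700 * 80% = 560
Test samples = 700 - 560
= 140

140


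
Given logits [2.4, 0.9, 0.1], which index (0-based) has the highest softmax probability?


Softmax is a monotonic transformation, so it preserves the argmax.
We need to find the index of the maximum logit.
Index 0: 2.4
Index 1: 0.9
Index 2: 0.1
Maximum logit = 2.4 at index 0

0


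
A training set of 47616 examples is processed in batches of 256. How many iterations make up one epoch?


Iterations per epoch = dataset_size / batch_size
= 47616 / 256
= 186

186


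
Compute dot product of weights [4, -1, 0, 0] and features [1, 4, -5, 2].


Element-wise products:
4 * 1 = 4
-1 * 4 = -4
0 * -5 = 0
0 * 2 = 0
Sum = 4 + -4 + 0 + 0
= 0

0


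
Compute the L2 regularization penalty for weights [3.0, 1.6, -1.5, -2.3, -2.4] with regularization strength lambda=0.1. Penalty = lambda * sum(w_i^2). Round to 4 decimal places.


Squaring each weight:
3.0^2 = 9.0
1.6^2 = 2.56
(-1.5)^2 = 2.25
(-2.3)^2 = 5.29
(-2.4)^2 = 5.76
Sum of squares = 24.86
Penalty = 0.1 * 24.86 = 2.4860

2.4860


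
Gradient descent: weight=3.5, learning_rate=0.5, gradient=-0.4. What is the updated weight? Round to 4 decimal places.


w_new = w_old - lr * gradient
= 3.5 - 0.5 * -0.4
= 3.5 - (-0.2)
= 3.7000

3.7000


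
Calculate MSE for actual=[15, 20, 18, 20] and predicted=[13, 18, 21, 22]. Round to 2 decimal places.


Differences: [2, 2, -3, -2]
Squared errors: [4, 4, 9, 4]
Sum of squared errors = 21
MSE = 21 / 4 = 5.25

5.25


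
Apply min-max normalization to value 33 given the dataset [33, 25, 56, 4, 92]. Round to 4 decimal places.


Min = 4, Max = 92
Range = 92 - 4 = 88
Scaled = (x - min) / (max - min)
= (33 - 4) / 88
= 29 / 88
= 0.3295

0.3295


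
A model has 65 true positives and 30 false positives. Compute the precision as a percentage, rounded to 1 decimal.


Precision = TP / (TP + FP) * 100
= 65 / (65 + 30)
= 65 / 95
= 0.6842
= 68.4%

68.4


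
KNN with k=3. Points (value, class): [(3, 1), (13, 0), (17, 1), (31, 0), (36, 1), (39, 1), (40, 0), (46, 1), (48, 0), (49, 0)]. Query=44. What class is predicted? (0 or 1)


Distances from query 44:
Point 46 (class 1): distance = 2
Point 40 (class 0): distance = 4
Point 48 (class 0): distance = 4
K=3 nearest neighbors: classes = [1, 0, 0]
Votes for class 1: 1 / 3
Majority vote => class 0

0


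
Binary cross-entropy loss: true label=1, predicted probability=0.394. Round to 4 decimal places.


For y=1: Loss = -log(p)
= -log(0.394)
= -(-0.9314)
= 0.9314

0.9314


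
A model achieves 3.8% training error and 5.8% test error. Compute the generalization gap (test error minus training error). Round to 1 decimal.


Generalization gap = test_error - train_error
= 5.8 - 3.8
= 2.0%
A moderate gap.

2.0


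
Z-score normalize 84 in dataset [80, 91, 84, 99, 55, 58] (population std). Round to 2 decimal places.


Mean = (80 + 91 + 84 + 99 + 55 + 58) / 6 = 77.8333
Variance = sum((x_i - mean)^2) / n = 263.1389
Std = sqrt(263.1389) = 16.2216
Z = (x - mean) / std
= (84 - 77.8333) / 16.2216
= 6.1667 / 16.2216
= 0.38

0.38


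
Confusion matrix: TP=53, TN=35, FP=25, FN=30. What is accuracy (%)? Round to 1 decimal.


Accuracy = (TP + TN) / (TP + TN + FP + FN) * 100
= (53 + 35) / (53 + 35 + 25 + 30)
= 88 / 143
= 0.6154
= 61.5%

61.5


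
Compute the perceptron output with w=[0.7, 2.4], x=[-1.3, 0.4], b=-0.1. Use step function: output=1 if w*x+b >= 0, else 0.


z = w . x + b
= 0.7*-1.3 + 2.4*0.4 + -0.1
= -0.91 + 0.96 + -0.1
= 0.05 + -0.1
= -0.05
Since z = -0.05 < 0, output = 0

0


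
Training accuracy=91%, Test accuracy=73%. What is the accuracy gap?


Gap = train_accuracy - test_accuracy
= 91 - 73
= 18%
This gap suggests the model is overfitting.

18


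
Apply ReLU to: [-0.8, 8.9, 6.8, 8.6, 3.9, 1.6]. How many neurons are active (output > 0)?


ReLU(x) = max(0, x) for each element:
ReLU(-0.8) = 0
ReLU(8.9) = 8.9
ReLU(6.8) = 6.8
ReLU(8.6) = 8.6
ReLU(3.9) = 3.9
ReLU(1.6) = 1.6
Active neurons (>0): 5

5


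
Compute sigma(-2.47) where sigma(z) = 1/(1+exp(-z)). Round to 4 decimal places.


sigmoid(z) = 1 / (1 + exp(-z))
exp(-(-2.47)) = exp(2.47) = 11.8224
1 + 11.8224 = 12.8224
1 / 12.8224 = 0.0780

0.0780


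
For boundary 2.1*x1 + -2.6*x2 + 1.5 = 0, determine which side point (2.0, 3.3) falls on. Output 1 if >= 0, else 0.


Compute 2.1 * 2.0 + -2.6 * 3.3 + 1.5
= 4.2 + -8.58 + 1.5
= -2.88
Since -2.88 < 0, the point is on the negative side.

0


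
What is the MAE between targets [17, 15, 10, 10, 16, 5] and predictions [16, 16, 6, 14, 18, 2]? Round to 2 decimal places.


Absolute errors: [1, 1, 4, 4, 2, 3]
Sum of absolute errors = 15
MAE = 15 / 6 = 2.50

2.50


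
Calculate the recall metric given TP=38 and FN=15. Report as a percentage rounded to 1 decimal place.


Recall = TP / (TP + FN) * 100
= 38 / (38 + 15)
= 38 / 53
= 0.717
= 71.7%

71.7


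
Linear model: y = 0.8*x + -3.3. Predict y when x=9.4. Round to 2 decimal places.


y = 0.8 * 9.4 + (-3.3)
= 7.52 + (-3.3)
= 4.22

4.22


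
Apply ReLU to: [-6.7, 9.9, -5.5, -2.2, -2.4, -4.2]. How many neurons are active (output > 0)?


ReLU(x) = max(0, x) for each element:
ReLU(-6.7) = 0
ReLU(9.9) = 9.9
ReLU(-5.5) = 0
ReLU(-2.2) = 0
ReLU(-2.4) = 0
ReLU(-4.2) = 0
Active neurons (>0): 1

1


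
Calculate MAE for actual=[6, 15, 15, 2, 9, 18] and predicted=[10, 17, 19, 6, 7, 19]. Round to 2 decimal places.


Absolute errors: [4, 2, 4, 4, 2, 1]
Sum of absolute errors = 17
MAE = 17 / 6 = 2.83

2.83


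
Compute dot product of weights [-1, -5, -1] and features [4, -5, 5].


Element-wise products:
-1 * 4 = -4
-5 * -5 = 25
-1 * 5 = -5
Sum = -4 + 25 + -5
= 16

16


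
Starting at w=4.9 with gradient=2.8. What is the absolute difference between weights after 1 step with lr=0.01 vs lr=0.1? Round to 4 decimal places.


With lr=0.01: w_new = 4.9 - 0.01 * 2.8 = 4.872
With lr=0.1: w_new = 4.9 - 0.1 * 2.8 = 4.62
Absolute difference = |4.872 - 4.62|
= 0.2520

0.2520


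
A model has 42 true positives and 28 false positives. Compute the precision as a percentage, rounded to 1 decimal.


Precision = TP / (TP + FP) * 100
= 42 / (42 + 28)
= 42 / 70
= 0.6
= 60.0%

60.0


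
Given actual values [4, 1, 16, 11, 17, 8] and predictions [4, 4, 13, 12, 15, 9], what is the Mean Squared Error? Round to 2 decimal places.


Differences: [0, -3, 3, -1, 2, -1]
Squared errors: [0, 9, 9, 1, 4, 1]
Sum of squared errors = 24
MSE = 24 / 6 = 4.00

4.00


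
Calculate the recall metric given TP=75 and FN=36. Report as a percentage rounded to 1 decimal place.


Recall = TP / (TP + FN) * 100
= 75 / (75 + 36)
= 75 / 111
= 0.6757
= 67.6%

67.6


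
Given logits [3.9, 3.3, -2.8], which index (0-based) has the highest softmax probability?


Softmax is a monotonic transformation, so it preserves the argmax.
We need to find the index of the maximum logit.
Index 0: 3.9
Index 1: 3.3
Index 2: -2.8
Maximum logit = 3.9 at index 0

0


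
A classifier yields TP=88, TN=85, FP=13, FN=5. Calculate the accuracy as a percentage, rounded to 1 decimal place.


Accuracy = (TP + TN) / (TP + TN + FP + FN) * 100
= (88 + 85) / (88 + 85 + 13 + 5)
= 173 / 191
= 0.9058
= 90.6%

90.6


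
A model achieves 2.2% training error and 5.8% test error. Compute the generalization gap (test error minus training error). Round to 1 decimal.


Generalization gap = test_error - train_error
= 5.8 - 2.2
= 3.6%
A moderate gap.

3.6


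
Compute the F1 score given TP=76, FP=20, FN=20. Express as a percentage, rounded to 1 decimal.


Precision = TP / (TP + FP) = 76 / 96 = 0.7917
Recall = TP / (TP + FN) = 76 / 96 = 0.7917
F1 = 2 * P * R / (P + R)
= 2 * 0.7917 * 0.7917 / (0.7917 + 0.7917)
= 1.2535 / 1.5833
= 0.7917
As percentage: 79.2%

79.2


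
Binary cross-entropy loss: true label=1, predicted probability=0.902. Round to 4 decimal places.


For y=1: Loss = -log(p)
= -log(0.902)
= -(-0.1031)
= 0.1031

0.1031


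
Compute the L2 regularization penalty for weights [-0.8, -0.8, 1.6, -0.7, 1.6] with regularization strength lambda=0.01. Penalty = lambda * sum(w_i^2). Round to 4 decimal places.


Squaring each weight:
(-0.8)^2 = 0.64
(-0.8)^2 = 0.64
1.6^2 = 2.56
(-0.7)^2 = 0.49
1.6^2 = 2.56
Sum of squares = 6.89
Penalty = 0.01 * 6.89 = 0.0689

0.0689


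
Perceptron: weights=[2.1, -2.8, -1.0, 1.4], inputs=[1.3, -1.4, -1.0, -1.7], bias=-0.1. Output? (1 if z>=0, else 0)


z = w . x + b
= 2.1*1.3 + -2.8*-1.4 + -1.0*-1.0 + 1.4*-1.7 + -0.1
= 2.73 + 3.92 + 1.0 + -2.38 + -0.1
= 5.27 + -0.1
= 5.17
Since z = 5.17 >= 0, output = 1

1


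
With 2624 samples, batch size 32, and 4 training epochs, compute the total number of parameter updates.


Iterations per epoch = 2624 / 32 = 82
Total updates = iterations_per_epoch * epochs
= 82 * 4
= 328

328


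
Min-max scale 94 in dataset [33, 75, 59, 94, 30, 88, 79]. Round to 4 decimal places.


Min = 30, Max = 94
Range = 94 - 30 = 64
Scaled = (x - min) / (max - min)
= (94 - 30) / 64
= 64 / 64
= 1.0000

1.0000


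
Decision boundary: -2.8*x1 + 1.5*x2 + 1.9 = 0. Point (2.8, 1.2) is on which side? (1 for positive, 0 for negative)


Compute -2.8 * 2.8 + 1.5 * 1.2 + 1.9
= -7.84 + 1.8 + 1.9
= -4.14
Since -4.14 < 0, the point is on the negative side.

0


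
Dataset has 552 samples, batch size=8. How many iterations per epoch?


Iterations per epoch = dataset_size / batch_size
= 552 / 8
= 69

69


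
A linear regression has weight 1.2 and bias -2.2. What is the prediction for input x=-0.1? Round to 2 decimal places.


y = 1.2 * -0.1 + (-2.2)
= -0.12 + (-2.2)
= -2.32

-2.32


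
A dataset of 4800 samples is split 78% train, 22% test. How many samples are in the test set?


Train samples = 4800 * 78% = 3744
Test samples = 4800 - 3744
= 1056

1056


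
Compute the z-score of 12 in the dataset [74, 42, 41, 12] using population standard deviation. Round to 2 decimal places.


Mean = (74 + 42 + 41 + 12) / 4 = 42.25
Variance = sum((x_i - mean)^2) / n = 481.1875
Std = sqrt(481.1875) = 21.936
Z = (x - mean) / std
= (12 - 42.25) / 21.936
= -30.25 / 21.936
= -1.38

-1.38


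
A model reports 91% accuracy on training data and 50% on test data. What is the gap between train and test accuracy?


Gap = train_accuracy - test_accuracy
= 91 - 50
= 41%
This large gap strongly indicates overfitting.

41


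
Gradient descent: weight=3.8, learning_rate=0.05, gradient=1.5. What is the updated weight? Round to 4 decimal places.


w_new = w_old - lr * gradient
= 3.8 - 0.05 * 1.5
= 3.8 - (0.075)
= 3.7250

3.7250


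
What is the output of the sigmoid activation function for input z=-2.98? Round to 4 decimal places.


sigmoid(z) = 1 / (1 + exp(-z))
exp(-(-2.98)) = exp(2.98) = 19.6878
1 + 19.6878 = 20.6878
1 / 20.6878 = 0.0483

0.0483


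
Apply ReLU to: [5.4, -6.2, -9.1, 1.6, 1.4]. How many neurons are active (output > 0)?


ReLU(x) = max(0, x) for each element:
ReLU(5.4) = 5.4
ReLU(-6.2) = 0
ReLU(-9.1) = 0
ReLU(1.6) = 1.6
ReLU(1.4) = 1.4
Active neurons (>0): 3

3


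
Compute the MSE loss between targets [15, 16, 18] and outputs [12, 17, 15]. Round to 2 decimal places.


Differences: [3, -1, 3]
Squared errors: [9, 1, 9]
Sum of squared errors = 19
MSE = 19 / 3 = 6.33

6.33


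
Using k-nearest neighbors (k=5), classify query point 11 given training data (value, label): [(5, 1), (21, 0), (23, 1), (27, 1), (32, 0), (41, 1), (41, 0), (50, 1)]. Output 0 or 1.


Distances from query 11:
Point 5 (class 1): distance = 6
Point 21 (class 0): distance = 10
Point 23 (class 1): distance = 12
Point 27 (class 1): distance = 16
Point 32 (class 0): distance = 21
K=5 nearest neighbors: classes = [1, 0, 1, 1, 0]
Votes for class 1: 3 / 5
Majority vote => class 1

1


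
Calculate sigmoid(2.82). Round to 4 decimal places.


sigmoid(z) = 1 / (1 + exp(-z))
exp(-(2.82)) = exp(-2.82) = 0.0596
1 + 0.0596 = 1.0596
1 / 1.0596 = 0.9437

0.9437


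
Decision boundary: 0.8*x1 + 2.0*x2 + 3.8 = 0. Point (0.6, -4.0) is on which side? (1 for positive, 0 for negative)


Compute 0.8 * 0.6 + 2.0 * -4.0 + 3.8
= 0.48 + -8.0 + 3.8
= -3.72
Since -3.72 < 0, the point is on the negative side.

0


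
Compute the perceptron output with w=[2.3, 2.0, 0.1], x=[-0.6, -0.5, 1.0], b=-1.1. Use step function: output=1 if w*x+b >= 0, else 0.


z = w . x + b
= 2.3*-0.6 + 2.0*-0.5 + 0.1*1.0 + -1.1
= -1.38 + -1.0 + 0.1 + -1.1
= -2.28 + -1.1
= -3.38
Since z = -3.38 < 0, output = 0

0


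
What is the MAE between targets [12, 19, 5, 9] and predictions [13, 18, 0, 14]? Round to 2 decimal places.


Absolute errors: [1, 1, 5, 5]
Sum of absolute errors = 12
MAE = 12 / 4 = 3.00

3.00


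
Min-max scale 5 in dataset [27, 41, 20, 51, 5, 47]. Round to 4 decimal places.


Min = 5, Max = 51
Range = 51 - 5 = 46
Scaled = (x - min) / (max - min)
= (5 - 5) / 46
= 0 / 46
= 0.0000

0.0000


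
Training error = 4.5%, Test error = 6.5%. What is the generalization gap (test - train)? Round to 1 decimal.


Generalization gap = test_error - train_error
= 6.5 - 4.5
= 2.0%
A moderate gap.

2.0


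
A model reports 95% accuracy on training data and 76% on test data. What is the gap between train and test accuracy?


Gap = train_accuracy - test_accuracy
= 95 - 76
= 19%
This gap suggests the model is overfitting.

19


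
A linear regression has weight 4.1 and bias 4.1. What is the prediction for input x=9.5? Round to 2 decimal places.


y = 4.1 * 9.5 + (4.1)
= 38.95 + (4.1)
= 43.05

43.05


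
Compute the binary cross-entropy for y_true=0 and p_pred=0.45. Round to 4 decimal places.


For y=0: Loss = -log(1-p)
= -log(1 - 0.45)
= -log(0.55)
= -(-0.5978)
= 0.5978

0.5978


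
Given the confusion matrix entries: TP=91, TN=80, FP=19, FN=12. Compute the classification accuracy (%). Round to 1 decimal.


Accuracy = (TP + TN) / (TP + TN + FP + FN) * 100
= (91 + 80) / (91 + 80 + 19 + 12)
= 171 / 202
= 0.8465
= 84.7%

84.7


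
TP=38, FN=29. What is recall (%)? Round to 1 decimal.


Recall = TP / (TP + FN) * 100
= 38 / (38 + 29)
= 38 / 67
= 0.5672
= 56.7%

56.7


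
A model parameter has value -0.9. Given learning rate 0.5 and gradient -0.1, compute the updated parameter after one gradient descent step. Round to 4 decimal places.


w_new = w_old - lr * gradient
= -0.9 - 0.5 * -0.1
= -0.9 - (-0.05)
= -0.8500

-0.8500


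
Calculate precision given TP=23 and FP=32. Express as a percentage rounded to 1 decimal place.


Precision = TP / (TP + FP) * 100
= 23 / (23 + 32)
= 23 / 55
= 0.4182
= 41.8%

41.8


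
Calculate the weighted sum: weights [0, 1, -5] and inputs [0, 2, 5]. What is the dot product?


Element-wise products:
0 * 0 = 0
1 * 2 = 2
-5 * 5 = -25
Sum = 0 + 2 + -25
= -23

-23
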